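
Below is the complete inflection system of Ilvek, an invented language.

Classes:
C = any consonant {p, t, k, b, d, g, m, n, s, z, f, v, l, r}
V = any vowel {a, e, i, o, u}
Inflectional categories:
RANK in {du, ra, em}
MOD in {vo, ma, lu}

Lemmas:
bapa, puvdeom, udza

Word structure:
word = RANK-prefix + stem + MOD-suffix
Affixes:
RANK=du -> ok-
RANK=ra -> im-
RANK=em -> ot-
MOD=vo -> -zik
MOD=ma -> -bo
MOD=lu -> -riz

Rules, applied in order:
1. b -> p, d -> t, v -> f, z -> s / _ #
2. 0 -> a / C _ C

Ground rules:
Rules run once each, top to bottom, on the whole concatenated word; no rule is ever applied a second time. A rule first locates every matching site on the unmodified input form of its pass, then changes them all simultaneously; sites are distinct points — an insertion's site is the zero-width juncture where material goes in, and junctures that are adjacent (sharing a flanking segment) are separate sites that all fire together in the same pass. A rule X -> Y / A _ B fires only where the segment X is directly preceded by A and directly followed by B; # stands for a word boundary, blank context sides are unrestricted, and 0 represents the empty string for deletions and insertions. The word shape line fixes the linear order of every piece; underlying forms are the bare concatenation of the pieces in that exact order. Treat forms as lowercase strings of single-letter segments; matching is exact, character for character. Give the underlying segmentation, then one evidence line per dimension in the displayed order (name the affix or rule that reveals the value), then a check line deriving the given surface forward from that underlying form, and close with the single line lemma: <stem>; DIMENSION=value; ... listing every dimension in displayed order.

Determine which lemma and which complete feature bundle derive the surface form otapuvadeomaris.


underlying: ot-puvdeom-riz
RANK=em - signalled by the affix ot-
MOD=lu - signalled by the affix -riz
check: otpuvdeomriz -> otpuvdeomris -> otapuvadeomaris
lemma: puvdeom; RANK=em; MOD=lu


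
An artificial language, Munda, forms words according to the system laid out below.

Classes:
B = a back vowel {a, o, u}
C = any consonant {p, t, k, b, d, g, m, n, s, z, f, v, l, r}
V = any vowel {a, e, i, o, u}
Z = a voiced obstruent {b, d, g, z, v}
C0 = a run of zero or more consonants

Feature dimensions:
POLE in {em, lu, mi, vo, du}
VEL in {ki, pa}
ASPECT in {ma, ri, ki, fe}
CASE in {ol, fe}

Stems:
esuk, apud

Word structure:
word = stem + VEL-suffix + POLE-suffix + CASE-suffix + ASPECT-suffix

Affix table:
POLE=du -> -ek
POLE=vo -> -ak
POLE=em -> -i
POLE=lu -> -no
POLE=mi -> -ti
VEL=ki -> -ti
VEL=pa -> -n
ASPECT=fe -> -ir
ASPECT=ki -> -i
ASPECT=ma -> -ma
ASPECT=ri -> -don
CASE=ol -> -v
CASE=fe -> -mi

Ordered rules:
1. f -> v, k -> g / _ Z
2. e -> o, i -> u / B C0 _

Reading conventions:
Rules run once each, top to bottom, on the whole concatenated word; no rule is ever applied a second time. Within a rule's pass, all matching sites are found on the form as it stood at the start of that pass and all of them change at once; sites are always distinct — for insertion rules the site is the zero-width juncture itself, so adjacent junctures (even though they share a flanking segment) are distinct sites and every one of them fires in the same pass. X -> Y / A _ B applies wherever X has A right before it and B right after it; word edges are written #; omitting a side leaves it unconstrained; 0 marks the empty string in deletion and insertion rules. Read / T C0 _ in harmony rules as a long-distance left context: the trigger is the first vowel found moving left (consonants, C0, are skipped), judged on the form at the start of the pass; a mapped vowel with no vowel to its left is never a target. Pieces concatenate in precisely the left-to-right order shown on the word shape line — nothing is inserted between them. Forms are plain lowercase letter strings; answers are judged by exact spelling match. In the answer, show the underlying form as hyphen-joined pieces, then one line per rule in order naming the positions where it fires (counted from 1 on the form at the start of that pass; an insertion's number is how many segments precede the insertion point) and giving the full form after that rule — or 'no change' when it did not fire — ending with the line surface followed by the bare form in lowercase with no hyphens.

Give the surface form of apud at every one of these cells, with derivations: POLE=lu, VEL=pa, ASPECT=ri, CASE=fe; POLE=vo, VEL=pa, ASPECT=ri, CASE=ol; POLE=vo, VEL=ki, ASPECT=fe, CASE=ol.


cell POLE=lu, VEL=pa, ASPECT=ri, CASE=fe:
underlying: apud-n-no-mi-don
1. f -> v, k -> g / _ Z: no change
2. e -> o, i -> u / B C0 _: fires at position(s) 9: apudnnomudon
surface: apudnnomudon

cell POLE=vo, VEL=pa, ASPECT=ri, CASE=ol:
underlying: apud-n-ak-v-don
1. f -> v, k -> g / _ Z: fires at position(s) 7: apudnagvdon
2. e -> o, i -> u / B C0 _: no change
surface: apudnagvdon

cell POLE=vo, VEL=ki, ASPECT=fe, CASE=ol:
underlying: apud-ti-ak-v-ir
1. f -> v, k -> g / _ Z: fires at position(s) 8: apudtiagvir
2. e -> o, i -> u / B C0 _: fires at position(s) 6, 10: apudtuagvur
surface: apudtuagvur


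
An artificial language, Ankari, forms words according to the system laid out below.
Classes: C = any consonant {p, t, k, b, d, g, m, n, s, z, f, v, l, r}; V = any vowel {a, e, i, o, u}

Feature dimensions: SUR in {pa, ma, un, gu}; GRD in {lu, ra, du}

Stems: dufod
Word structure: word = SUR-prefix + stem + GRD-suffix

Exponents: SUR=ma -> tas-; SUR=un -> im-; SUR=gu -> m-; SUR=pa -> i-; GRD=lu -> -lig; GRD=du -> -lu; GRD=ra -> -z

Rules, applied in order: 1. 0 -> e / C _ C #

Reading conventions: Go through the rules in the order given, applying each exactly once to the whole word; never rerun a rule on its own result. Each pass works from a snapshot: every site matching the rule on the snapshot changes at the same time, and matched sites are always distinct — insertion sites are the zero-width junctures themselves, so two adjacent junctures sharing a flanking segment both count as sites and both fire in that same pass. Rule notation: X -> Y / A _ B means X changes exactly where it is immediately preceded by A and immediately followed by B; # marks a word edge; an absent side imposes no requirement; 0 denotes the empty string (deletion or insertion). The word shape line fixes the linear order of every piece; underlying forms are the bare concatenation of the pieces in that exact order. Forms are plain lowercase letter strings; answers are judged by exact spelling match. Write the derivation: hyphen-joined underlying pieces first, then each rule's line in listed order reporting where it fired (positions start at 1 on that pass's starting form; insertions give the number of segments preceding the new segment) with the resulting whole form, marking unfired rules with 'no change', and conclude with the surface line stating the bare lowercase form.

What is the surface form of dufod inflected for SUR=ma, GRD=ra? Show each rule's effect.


underlying: tas-dufod-z
1. 0 -> e / C _ C #: inserts after position(s) 8: tasdufodez
surface: tasdufodez


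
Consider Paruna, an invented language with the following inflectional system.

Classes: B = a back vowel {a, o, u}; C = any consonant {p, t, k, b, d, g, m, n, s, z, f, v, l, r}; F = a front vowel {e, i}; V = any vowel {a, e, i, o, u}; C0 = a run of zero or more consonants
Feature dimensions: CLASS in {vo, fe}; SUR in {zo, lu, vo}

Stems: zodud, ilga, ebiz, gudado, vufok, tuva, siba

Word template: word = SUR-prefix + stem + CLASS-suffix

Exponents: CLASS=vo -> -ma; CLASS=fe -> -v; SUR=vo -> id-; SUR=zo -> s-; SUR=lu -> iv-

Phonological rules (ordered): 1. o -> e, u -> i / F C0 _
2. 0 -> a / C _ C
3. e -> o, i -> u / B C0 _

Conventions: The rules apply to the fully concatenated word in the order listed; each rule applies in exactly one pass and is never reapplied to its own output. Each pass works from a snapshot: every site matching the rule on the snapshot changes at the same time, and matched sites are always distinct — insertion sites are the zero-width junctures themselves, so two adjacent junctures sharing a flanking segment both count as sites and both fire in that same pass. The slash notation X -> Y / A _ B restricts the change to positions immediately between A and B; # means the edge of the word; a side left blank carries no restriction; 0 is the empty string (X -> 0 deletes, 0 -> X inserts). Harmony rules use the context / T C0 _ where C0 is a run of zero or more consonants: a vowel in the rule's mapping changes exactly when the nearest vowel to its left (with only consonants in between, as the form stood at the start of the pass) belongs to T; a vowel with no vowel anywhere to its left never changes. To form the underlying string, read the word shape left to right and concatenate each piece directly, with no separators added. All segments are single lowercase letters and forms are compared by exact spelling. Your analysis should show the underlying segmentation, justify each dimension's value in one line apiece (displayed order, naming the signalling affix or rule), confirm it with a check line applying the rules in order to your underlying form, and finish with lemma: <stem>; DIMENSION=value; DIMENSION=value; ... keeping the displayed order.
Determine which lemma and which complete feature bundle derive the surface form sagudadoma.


underlying: s-gudado-ma
CLASS=vo - signalled by the affix -ma
SUR=zo - signalled by the affix s-
check: sgudadoma -> sgudadoma -> sagudadoma -> sagudadoma
lemma: gudado; CLASS=vo; SUR=zo


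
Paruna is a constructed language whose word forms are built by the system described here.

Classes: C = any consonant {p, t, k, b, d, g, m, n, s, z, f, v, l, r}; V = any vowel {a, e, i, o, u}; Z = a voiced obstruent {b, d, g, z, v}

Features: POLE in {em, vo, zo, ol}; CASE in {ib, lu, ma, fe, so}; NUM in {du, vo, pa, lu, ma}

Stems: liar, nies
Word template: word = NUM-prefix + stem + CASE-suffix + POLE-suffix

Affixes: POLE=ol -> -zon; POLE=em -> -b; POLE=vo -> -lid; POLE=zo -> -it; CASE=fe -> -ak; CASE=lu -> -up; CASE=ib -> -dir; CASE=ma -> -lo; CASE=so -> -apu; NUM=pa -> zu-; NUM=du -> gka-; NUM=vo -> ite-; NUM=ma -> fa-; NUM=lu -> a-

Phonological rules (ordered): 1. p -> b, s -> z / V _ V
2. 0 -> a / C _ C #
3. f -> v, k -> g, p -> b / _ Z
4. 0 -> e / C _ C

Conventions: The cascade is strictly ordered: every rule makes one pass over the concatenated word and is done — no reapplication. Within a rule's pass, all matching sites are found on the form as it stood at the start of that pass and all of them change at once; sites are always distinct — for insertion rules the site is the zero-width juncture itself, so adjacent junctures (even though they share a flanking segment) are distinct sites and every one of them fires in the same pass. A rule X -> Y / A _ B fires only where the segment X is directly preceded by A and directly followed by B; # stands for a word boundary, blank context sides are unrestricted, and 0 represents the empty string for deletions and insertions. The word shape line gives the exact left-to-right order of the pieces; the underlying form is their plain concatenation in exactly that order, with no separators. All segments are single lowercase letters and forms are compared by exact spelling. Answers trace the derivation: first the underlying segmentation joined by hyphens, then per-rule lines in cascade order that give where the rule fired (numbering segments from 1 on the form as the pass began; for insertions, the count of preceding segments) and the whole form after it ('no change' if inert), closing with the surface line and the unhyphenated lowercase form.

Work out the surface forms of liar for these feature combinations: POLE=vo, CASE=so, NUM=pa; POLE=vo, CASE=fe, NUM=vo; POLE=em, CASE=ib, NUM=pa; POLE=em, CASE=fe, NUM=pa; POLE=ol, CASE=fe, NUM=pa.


cell POLE=vo, CASE=so, NUM=pa:
underlying: zu-liar-apu-lid
1. p -> b, s -> z / V _ V: fires at position(s) 8: zuliarabulid
2. 0 -> a / C _ C #: no change
3. f -> v, k -> g, p -> b / _ Z: no change
4. 0 -> e / C _ C: no change
surface: zuliarabulid

cell POLE=vo, CASE=fe, NUM=vo:
underlying: ite-liar-ak-lid
1. p -> b, s -> z / V _ V: no change
2. 0 -> a / C _ C #: no change
3. f -> v, k -> g, p -> b / _ Z: no change
4. 0 -> e / C _ C: inserts after position(s) 9: iteliarakelid
surface: iteliarakelid

cell POLE=em, CASE=ib, NUM=pa:
underlying: zu-liar-dir-b
1. p -> b, s -> z / V _ V: no change
2. 0 -> a / C _ C #: inserts after position(s) 9: zuliardirab
3. f -> v, k -> g, p -> b / _ Z: no change
4. 0 -> e / C _ C: inserts after position(s) 6: zuliaredirab
surface: zuliaredirab

cell POLE=em, CASE=fe, NUM=pa:
underlying: zu-liar-ak-b
1. p -> b, s -> z / V _ V: no change
2. 0 -> a / C _ C #: inserts after position(s) 8: zuliarakab
3. f -> v, k -> g, p -> b / _ Z: no change
4. 0 -> e / C _ C: no change
surface: zuliarakab

cell POLE=ol, CASE=fe, NUM=pa:
underlying: zu-liar-ak-zon
1. p -> b, s -> z / V _ V: no change
2. 0 -> a / C _ C #: no change
3. f -> v, k -> g, p -> b / _ Z: fires at position(s) 8: zuliaragzon
4. 0 -> e / C _ C: inserts after position(s) 8: zuliaragezon
surface: zuliaragezon


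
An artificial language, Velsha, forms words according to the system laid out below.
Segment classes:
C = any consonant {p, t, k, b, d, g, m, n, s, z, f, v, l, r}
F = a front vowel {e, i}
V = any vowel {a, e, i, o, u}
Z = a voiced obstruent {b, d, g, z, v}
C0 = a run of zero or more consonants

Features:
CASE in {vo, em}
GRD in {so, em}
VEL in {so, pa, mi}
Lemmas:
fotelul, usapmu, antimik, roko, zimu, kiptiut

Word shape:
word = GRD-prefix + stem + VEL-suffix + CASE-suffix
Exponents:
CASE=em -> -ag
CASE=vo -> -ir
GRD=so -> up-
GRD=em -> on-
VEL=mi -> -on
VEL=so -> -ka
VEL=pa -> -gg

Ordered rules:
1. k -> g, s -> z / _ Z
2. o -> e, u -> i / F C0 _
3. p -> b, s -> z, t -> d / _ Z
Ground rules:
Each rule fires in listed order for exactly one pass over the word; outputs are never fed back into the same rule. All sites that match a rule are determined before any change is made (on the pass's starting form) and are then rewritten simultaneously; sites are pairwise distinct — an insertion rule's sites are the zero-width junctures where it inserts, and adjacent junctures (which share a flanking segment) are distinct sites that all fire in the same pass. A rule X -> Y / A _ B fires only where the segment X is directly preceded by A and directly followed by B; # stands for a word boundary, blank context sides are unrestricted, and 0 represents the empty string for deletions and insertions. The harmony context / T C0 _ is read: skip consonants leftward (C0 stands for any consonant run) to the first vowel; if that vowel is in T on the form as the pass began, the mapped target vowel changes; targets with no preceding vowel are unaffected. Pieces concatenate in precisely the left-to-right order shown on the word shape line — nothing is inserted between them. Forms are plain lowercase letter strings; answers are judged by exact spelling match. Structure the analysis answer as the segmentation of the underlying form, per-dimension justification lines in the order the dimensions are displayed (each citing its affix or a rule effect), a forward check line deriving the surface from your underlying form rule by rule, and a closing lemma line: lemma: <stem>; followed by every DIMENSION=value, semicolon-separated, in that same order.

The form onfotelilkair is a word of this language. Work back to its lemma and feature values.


underlying: on-fotelul-ka-ir
CASE=vo - signalled by the affix -ir
GRD=em - signalled by the affix on-
VEL=so - signalled by the affix -ka
check: onfotelulkair -> onfotelulkair -> onfotelilkair -> onfotelilkair
lemma: fotelul; CASE=vo; GRD=em; VEL=so


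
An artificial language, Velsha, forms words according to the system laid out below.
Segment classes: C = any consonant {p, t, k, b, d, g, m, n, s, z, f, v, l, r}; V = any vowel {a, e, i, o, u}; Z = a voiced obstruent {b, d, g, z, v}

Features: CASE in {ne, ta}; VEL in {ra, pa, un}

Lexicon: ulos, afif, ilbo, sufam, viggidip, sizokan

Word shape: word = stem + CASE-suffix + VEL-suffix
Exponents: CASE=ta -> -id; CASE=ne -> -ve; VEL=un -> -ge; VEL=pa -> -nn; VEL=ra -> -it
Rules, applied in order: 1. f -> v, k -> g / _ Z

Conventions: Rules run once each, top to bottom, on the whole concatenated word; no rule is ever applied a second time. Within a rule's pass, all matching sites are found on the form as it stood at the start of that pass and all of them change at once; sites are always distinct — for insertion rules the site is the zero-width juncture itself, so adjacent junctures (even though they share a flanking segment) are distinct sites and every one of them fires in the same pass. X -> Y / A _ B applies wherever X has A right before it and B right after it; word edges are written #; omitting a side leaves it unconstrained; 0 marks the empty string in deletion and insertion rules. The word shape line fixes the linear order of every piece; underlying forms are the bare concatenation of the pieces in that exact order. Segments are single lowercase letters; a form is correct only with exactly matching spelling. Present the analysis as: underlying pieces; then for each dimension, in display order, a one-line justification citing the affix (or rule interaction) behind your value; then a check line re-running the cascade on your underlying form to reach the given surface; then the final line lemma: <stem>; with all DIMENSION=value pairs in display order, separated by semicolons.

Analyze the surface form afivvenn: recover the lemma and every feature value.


underlying: afif-ve-nn
CASE=ne - signalled by the affix -ve
VEL=pa - signalled by the affix -nn
check: afifvenn -> afivvenn
lemma: afif; CASE=ne; VEL=pa


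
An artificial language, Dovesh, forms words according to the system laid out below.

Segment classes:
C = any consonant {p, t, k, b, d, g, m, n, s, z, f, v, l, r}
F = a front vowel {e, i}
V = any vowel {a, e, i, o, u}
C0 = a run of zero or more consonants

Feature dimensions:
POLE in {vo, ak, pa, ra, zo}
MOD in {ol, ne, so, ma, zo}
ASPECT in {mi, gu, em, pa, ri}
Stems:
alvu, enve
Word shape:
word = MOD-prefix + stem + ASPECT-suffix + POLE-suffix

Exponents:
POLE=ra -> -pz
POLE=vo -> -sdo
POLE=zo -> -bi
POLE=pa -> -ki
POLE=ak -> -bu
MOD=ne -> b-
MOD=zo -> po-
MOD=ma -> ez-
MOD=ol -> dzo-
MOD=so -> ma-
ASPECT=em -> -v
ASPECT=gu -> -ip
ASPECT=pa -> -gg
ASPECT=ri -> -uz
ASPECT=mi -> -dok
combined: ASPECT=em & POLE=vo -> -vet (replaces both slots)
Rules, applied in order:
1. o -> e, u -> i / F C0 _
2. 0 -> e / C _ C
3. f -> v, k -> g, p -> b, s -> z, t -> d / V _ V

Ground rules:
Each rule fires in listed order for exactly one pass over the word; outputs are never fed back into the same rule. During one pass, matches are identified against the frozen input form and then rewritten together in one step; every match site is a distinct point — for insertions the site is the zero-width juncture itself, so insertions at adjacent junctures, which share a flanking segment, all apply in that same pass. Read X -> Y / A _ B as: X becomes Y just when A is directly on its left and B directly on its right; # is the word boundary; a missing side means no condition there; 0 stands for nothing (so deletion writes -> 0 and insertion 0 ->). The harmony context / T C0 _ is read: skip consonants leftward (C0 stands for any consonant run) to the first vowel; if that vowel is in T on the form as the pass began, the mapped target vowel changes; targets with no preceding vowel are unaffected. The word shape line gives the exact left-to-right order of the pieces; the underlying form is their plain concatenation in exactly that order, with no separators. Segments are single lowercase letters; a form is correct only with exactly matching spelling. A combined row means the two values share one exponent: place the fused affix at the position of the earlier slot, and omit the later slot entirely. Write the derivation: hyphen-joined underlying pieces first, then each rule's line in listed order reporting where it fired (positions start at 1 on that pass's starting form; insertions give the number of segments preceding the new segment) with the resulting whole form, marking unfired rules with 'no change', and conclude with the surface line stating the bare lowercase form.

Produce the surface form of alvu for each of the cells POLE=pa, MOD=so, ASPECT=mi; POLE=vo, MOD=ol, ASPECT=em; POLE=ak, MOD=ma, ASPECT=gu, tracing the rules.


cell POLE=pa, MOD=so, ASPECT=mi:
underlying: ma-alvu-dok-ki
1. o -> e, u -> i / F C0 _: no change
2. 0 -> e / C _ C: inserts after position(s) 4, 9: maalevudokeki
3. f -> v, k -> g, p -> b, s -> z, t -> d / V _ V: fires at position(s) 10, 12: maalevudogegi
surface: maalevudogegi

cell POLE=vo, MOD=ol, ASPECT=em:
underlying: dzo-alvu-vet
1. o -> e, u -> i / F C0 _: no change
2. 0 -> e / C _ C: inserts after position(s) 1, 5: dezoalevuvet
3. f -> v, k -> g, p -> b, s -> z, t -> d / V _ V: no change
surface: dezoalevuvet

cell POLE=ak, MOD=ma, ASPECT=gu:
underlying: ez-alvu-ip-bu
1. o -> e, u -> i / F C0 _: fires at position(s) 10: ezalvuipbi
2. 0 -> e / C _ C: inserts after position(s) 4, 8: ezalevuipebi
3. f -> v, k -> g, p -> b, s -> z, t -> d / V _ V: fires at position(s) 9: ezalevuibebi
surface: ezalevuibebi


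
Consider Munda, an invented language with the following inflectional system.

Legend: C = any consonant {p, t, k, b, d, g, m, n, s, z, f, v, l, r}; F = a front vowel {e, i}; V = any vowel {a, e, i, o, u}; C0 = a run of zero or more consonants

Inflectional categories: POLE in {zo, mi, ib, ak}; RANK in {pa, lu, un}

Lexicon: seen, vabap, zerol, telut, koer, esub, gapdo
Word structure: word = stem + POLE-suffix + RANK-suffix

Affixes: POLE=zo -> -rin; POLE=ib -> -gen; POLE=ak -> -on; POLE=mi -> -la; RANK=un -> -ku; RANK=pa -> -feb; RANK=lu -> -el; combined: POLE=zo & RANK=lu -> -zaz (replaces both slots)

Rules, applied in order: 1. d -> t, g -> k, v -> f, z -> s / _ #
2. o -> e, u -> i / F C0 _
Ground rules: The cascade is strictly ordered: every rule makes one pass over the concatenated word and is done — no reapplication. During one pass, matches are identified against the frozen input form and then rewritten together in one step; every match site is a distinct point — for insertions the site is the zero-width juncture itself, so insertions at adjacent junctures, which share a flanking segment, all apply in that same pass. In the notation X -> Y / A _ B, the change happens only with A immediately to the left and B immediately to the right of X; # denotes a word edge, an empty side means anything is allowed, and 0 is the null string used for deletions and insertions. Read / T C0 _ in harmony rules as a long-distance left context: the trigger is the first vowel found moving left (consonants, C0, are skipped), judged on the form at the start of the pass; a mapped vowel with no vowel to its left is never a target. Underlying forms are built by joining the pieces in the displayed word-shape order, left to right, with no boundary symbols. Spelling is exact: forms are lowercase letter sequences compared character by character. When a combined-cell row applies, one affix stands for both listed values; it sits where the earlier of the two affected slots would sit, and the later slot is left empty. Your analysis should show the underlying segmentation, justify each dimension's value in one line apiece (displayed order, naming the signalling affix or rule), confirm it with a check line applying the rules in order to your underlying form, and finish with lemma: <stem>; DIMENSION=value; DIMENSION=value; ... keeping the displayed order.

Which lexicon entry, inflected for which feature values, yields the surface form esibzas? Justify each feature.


underlying: esub-zaz
POLE=zo - signalled by the combined affix row
RANK=lu - signalled by the combined affix row
check: esubzaz -> esubzas -> esibzas
lemma: esub; POLE=zo; RANK=lu


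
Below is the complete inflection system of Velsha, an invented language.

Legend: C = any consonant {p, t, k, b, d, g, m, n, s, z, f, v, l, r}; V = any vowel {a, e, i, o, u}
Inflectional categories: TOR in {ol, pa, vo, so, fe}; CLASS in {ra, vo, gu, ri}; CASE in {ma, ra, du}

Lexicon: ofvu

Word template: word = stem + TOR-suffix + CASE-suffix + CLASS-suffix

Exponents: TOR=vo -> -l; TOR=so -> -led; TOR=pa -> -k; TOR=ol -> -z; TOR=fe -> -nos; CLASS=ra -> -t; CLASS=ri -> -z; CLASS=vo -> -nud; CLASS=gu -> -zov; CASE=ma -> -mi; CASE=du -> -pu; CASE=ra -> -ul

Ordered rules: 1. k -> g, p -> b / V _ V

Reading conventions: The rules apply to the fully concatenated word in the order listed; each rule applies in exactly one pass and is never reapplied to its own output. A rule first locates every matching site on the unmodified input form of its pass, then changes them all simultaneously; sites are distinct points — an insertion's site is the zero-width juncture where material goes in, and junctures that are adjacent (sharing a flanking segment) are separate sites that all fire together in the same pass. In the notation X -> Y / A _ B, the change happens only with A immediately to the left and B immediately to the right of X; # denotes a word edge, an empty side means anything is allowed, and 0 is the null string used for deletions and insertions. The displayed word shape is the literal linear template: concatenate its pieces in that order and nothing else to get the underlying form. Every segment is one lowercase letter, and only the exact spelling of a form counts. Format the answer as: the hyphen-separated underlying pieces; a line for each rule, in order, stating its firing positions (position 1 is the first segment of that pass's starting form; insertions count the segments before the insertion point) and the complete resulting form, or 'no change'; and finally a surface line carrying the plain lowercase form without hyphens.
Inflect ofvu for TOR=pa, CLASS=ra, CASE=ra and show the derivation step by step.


underlying: ofvu-k-ul-t
1. k -> g, p -> b / V _ V: fires at position(s) 5: ofvugult
surface: ofvugult


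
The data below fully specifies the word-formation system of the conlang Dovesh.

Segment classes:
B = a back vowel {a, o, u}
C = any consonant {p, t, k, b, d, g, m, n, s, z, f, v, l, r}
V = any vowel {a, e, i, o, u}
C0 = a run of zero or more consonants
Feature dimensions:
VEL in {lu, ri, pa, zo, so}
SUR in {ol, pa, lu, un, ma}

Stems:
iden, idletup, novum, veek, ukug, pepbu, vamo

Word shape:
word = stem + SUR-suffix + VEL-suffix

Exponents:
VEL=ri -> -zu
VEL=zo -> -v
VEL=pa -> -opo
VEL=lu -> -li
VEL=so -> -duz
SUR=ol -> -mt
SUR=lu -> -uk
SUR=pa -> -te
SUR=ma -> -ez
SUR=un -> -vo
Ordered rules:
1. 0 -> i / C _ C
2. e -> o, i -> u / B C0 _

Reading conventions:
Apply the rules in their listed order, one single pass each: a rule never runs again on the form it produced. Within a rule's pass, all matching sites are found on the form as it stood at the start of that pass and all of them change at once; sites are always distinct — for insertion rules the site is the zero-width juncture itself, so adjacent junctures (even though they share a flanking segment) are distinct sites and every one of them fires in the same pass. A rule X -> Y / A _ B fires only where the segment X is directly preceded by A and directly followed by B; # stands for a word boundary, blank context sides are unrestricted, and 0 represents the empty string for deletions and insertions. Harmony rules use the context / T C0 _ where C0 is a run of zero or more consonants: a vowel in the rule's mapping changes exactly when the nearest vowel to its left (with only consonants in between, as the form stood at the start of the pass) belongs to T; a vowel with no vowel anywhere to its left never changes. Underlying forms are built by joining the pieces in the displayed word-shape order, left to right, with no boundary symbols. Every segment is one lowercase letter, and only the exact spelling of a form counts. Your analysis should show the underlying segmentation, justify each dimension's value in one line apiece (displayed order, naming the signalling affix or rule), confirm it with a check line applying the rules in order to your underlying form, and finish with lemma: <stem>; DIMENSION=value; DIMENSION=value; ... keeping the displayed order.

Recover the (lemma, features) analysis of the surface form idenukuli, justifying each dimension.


underlying: iden-uk-li
VEL=lu - signalled by the affix -li
SUR=lu - signalled by the affix -uk
check: idenukli -> idenukili -> idenukuli
lemma: iden; VEL=lu; SUR=lu


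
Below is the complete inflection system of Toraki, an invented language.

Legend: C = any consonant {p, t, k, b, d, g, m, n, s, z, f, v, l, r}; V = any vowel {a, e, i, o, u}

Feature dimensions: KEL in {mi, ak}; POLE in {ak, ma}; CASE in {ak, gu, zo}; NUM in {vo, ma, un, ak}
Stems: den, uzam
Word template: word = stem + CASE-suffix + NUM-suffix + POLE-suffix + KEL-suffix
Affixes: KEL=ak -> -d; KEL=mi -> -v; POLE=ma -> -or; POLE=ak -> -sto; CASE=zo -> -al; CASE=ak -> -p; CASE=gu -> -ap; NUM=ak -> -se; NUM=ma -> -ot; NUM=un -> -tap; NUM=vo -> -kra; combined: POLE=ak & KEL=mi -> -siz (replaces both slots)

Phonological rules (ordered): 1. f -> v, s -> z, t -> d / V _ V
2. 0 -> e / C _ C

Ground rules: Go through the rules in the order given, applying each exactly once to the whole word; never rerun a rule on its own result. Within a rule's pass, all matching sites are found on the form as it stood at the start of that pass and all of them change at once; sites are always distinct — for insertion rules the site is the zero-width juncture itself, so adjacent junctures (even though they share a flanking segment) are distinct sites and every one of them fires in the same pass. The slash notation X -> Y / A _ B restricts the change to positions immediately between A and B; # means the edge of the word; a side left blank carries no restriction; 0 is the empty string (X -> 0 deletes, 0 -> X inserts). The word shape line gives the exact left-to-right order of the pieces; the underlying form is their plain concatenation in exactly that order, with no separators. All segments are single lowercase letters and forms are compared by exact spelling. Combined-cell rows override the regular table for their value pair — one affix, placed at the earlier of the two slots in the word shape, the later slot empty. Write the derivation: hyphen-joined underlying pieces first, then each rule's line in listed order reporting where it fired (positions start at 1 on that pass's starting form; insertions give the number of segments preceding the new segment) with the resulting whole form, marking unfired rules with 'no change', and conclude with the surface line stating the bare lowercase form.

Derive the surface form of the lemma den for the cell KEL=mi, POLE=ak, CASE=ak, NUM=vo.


underlying: den-p-kra-siz
1. f -> v, s -> z, t -> d / V _ V: fires at position(s) 8: denpkraziz
2. 0 -> e / C _ C: inserts after position(s) 3, 4, 5: denepekeraziz
surface: denepekeraziz


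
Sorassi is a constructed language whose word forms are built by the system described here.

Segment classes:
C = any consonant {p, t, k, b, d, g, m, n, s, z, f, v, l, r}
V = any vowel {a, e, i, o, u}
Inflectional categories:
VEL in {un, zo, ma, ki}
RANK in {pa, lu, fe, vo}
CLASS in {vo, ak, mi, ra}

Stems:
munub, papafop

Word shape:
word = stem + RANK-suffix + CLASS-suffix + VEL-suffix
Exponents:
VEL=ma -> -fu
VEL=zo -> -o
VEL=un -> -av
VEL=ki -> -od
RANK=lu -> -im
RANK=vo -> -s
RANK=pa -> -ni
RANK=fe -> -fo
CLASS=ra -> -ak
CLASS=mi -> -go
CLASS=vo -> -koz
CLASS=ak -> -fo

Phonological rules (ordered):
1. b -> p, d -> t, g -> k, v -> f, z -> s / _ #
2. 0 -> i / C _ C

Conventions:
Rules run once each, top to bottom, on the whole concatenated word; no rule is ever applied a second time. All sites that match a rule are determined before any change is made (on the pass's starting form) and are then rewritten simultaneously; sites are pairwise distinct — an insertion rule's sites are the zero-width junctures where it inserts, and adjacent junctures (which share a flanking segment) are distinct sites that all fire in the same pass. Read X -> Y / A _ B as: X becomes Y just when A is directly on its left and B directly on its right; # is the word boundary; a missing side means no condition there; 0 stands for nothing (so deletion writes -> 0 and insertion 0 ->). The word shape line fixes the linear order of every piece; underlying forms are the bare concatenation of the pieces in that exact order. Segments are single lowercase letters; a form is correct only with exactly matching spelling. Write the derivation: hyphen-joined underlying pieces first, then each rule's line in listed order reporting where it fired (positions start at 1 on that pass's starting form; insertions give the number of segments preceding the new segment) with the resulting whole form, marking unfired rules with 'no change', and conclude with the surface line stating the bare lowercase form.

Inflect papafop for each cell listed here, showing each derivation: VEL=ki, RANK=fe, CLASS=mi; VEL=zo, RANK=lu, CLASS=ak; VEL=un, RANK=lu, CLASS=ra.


cell VEL=ki, RANK=fe, CLASS=mi:
underlying: papafop-fo-go-od
1. b -> p, d -> t, g -> k, v -> f, z -> s / _ #: fires at position(s) 13: papafopfogoot
2. 0 -> i / C _ C: inserts after position(s) 7: papafopifogoot
surface: papafopifogoot

cell VEL=zo, RANK=lu, CLASS=ak:
underlying: papafop-im-fo-o
1. b -> p, d -> t, g -> k, v -> f, z -> s / _ #: no change
2. 0 -> i / C _ C: inserts after position(s) 9: papafopimifoo
surface: papafopimifoo

cell VEL=un, RANK=lu, CLASS=ra:
underlying: papafop-im-ak-av
1. b -> p, d -> t, g -> k, v -> f, z -> s / _ #: fires at position(s) 13: papafopimakaf
2. 0 -> i / C _ C: no change
surface: papafopimakaf


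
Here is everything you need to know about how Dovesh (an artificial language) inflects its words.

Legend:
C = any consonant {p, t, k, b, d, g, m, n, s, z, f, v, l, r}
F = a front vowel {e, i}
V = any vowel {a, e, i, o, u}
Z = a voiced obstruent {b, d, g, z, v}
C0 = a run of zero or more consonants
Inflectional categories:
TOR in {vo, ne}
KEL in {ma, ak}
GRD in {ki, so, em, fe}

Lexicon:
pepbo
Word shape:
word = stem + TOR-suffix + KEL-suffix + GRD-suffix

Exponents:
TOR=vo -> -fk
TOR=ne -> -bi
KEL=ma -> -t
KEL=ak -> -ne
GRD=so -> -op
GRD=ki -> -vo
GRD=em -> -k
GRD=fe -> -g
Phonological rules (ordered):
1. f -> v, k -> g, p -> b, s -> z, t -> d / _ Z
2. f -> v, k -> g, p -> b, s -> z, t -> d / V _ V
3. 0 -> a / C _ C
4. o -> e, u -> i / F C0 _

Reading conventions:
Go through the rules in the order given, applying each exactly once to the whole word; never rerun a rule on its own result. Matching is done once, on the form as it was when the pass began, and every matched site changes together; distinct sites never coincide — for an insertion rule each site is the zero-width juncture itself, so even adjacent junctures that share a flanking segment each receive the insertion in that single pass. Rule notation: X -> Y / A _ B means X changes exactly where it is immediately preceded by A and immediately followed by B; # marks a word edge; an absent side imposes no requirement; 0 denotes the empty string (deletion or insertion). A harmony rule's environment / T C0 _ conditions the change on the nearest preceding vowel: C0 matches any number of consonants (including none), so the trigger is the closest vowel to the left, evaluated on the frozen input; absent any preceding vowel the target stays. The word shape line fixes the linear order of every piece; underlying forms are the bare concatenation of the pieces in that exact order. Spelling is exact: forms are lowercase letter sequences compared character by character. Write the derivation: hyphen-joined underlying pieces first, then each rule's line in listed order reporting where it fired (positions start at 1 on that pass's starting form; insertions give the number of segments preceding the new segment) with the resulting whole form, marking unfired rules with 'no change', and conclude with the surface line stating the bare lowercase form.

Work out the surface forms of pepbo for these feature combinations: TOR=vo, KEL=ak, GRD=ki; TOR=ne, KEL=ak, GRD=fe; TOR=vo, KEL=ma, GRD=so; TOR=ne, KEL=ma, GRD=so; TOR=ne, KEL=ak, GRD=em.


cell TOR=vo, KEL=ak, GRD=ki:
underlying: pepbo-fk-ne-vo
1. f -> v, k -> g, p -> b, s -> z, t -> d / _ Z: fires at position(s) 3: pebbofknevo
2. f -> v, k -> g, p -> b, s -> z, t -> d / V _ V: no change
3. 0 -> a / C _ C: inserts after position(s) 3, 6, 7: pebabofakanevo
4. o -> e, u -> i / F C0 _: fires at position(s) 14: pebabofakaneve
surface: pebabofakaneve

cell TOR=ne, KEL=ak, GRD=fe:
underlying: pepbo-bi-ne-g
1. f -> v, k -> g, p -> b, s -> z, t -> d / _ Z: fires at position(s) 3: pebbobineg
2. f -> v, k -> g, p -> b, s -> z, t -> d / V _ V: no change
3. 0 -> a / C _ C: inserts after position(s) 3: pebabobineg
4. o -> e, u -> i / F C0 _: no change
surface: pebabobineg

cell TOR=vo, KEL=ma, GRD=so:
underlying: pepbo-fk-t-op
1. f -> v, k -> g, p -> b, s -> z, t -> d / _ Z: fires at position(s) 3: pebbofktop
2. f -> v, k -> g, p -> b, s -> z, t -> d / V _ V: no change
3. 0 -> a / C _ C: inserts after position(s) 3, 6, 7: pebabofakatop
4. o -> e, u -> i / F C0 _: no change
surface: pebabofakatop

cell TOR=ne, KEL=ma, GRD=so:
underlying: pepbo-bi-t-op
1. f -> v, k -> g, p -> b, s -> z, t -> d / _ Z: fires at position(s) 3: pebbobitop
2. f -> v, k -> g, p -> b, s -> z, t -> d / V _ V: fires at position(s) 8: pebbobidop
3. 0 -> a / C _ C: inserts after position(s) 3: pebabobidop
4. o -> e, u -> i / F C0 _: fires at position(s) 10: pebabobidep
surface: pebabobidep

cell TOR=ne, KEL=ak, GRD=em:
underlying: pepbo-bi-ne-k
1. f -> v, k -> g, p -> b, s -> z, t -> d / _ Z: fires at position(s) 3: pebbobinek
2. f -> v, k -> g, p -> b, s -> z, t -> d / V _ V: no change
3. 0 -> a / C _ C: inserts after position(s) 3: pebabobinek
4. o -> e, u -> i / F C0 _: no change
surface: pebabobinek


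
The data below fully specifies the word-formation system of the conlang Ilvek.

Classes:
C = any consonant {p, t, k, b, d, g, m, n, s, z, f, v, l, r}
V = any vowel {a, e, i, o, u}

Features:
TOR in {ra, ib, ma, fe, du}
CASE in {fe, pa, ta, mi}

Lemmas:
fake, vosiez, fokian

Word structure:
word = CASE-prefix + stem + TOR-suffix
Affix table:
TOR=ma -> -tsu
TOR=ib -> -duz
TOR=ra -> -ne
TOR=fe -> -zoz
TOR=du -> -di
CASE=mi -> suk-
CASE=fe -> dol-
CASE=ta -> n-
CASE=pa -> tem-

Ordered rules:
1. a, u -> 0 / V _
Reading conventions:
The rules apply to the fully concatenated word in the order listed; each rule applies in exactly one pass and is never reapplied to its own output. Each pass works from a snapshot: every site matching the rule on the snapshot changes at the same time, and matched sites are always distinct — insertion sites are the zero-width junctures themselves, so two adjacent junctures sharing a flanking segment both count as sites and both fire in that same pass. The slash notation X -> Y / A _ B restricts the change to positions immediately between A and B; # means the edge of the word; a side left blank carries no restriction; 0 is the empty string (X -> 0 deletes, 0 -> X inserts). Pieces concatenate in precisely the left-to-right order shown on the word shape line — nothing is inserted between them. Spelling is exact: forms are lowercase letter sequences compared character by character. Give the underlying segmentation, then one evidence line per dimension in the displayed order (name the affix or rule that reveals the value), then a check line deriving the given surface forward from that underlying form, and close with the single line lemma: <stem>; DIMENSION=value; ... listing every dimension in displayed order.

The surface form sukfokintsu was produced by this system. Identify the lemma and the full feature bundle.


underlying: suk-fokian-tsu
TOR=ma - signalled by the affix -tsu
CASE=mi - signalled by the affix suk-
check: sukfokiantsu -> sukfokintsu
lemma: fokian; TOR=ma; CASE=mi


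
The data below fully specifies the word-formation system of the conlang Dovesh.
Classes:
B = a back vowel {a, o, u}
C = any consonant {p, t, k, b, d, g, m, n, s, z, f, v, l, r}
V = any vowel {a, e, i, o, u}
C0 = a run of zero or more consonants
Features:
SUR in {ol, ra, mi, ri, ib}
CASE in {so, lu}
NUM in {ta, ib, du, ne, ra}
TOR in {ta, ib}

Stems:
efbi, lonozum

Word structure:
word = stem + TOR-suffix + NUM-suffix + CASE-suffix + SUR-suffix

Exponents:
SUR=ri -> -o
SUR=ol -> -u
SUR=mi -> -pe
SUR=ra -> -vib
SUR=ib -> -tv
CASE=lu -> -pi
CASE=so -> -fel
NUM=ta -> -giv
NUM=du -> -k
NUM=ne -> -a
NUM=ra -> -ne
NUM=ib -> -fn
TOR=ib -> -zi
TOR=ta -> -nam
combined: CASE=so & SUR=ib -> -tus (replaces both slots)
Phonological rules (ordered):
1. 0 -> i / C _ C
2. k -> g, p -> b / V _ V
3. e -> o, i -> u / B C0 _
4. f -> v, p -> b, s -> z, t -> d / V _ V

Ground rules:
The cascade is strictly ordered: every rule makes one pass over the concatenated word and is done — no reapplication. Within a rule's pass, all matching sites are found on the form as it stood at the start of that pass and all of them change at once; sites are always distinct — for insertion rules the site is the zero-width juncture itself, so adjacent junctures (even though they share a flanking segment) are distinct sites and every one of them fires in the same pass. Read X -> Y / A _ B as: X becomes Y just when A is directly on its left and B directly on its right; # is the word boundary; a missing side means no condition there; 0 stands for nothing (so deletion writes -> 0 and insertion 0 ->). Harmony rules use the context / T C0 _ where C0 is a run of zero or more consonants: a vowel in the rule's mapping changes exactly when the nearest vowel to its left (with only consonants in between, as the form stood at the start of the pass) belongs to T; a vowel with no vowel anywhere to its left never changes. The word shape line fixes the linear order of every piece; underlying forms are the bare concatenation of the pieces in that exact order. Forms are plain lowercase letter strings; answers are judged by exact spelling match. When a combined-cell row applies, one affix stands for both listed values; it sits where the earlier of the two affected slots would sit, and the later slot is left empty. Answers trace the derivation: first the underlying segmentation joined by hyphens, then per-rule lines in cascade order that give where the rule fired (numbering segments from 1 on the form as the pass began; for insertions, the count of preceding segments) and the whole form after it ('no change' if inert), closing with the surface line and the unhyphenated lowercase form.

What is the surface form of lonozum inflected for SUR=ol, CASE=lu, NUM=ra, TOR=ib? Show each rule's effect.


underlying: lonozum-zi-ne-pi-u
1. 0 -> i / C _ C: inserts after position(s) 7: lonozumizinepiu
2. k -> g, p -> b / V _ V: fires at position(s) 13: lonozumizinebiu
3. e -> o, i -> u / B C0 _: fires at position(s) 8: lonozumuzinebiu
4. f -> v, p -> b, s -> z, t -> d / V _ V: no change
surface: lonozumuzinebiu
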